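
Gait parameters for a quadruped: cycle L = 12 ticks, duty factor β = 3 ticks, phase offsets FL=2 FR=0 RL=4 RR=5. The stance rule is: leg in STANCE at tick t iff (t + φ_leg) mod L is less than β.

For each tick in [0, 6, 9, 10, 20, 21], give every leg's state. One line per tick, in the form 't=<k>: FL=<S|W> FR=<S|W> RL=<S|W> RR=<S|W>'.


t=0: phase=(2,0,4,5) vs β=3 → FL=S FR=S RL=W RR=W
t=6: phase=(8,6,10,11) vs β=3 → FL=W FR=W RL=W RR=W
t=9: phase=(11,9,1,2) vs β=3 → FL=W FR=W RL=S RR=S
t=10: phase=(0,10,2,3) vs β=3 → FL=S FR=W RL=S RR=W
t=20: phase=(10,8,0,1) vs β=3 → FL=W FR=W RL=S RR=S
t=21: phase=(11,9,1,2) vs β=3 → FL=W FR=W RL=S RR=S

t=0: FL=S FR=S RL=W RR=W
t=6: FL=W FR=W RL=W RR=W
t=9: FL=W FR=W RL=S RR=S
t=10: FL=S FR=W RL=S RR=W
t=20: FL=W FR=W RL=S RR=S
t=21: FL=W FR=W RL=S RR=S


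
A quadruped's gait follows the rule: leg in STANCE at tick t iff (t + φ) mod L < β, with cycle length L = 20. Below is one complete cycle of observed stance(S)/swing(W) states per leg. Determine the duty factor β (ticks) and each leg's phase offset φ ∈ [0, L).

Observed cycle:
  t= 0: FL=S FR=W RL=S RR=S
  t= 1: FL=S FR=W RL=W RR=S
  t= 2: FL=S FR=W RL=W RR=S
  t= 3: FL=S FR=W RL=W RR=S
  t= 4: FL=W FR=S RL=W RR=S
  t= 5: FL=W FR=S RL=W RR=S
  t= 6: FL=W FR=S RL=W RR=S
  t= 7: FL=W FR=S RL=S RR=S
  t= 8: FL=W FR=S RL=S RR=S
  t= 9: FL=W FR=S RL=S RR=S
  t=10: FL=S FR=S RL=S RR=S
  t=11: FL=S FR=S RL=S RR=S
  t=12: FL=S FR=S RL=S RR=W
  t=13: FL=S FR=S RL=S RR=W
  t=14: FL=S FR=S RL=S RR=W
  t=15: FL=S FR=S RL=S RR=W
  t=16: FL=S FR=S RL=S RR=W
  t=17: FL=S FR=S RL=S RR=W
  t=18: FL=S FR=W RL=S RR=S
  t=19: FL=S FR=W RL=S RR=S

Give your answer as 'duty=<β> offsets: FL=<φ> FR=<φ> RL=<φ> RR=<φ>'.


duty β = stance ticks per leg = 14
FL: stance ticks = 14; W→S at t=10 → φ=10
FR: stance ticks = 14; W→S at t=4 → φ=16
RL: stance ticks = 14; W→S at t=7 → φ=13
RR: stance ticks = 14; W→S at t=18 → φ=2

duty=14 offsets: FL=10 FR=16 RL=13 RR=2


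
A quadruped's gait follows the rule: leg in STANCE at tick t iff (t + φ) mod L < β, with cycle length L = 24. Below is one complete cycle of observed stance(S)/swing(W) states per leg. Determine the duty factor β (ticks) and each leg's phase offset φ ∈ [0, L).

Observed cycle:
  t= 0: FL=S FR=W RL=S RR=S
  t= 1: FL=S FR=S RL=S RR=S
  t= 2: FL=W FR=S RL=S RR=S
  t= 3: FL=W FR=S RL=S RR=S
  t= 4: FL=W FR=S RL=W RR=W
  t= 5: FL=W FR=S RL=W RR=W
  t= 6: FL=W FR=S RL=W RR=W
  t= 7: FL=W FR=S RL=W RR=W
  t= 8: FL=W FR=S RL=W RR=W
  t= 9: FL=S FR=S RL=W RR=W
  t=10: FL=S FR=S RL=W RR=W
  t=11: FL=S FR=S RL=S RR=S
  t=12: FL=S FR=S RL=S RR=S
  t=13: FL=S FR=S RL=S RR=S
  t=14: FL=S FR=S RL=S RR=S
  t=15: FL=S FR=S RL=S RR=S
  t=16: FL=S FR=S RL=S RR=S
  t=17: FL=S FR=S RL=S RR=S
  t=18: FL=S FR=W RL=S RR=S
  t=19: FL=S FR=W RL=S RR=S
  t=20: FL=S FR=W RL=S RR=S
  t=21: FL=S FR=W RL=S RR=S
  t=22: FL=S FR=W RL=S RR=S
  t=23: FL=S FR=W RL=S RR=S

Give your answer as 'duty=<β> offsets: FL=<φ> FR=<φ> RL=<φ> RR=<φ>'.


duty=17 offsets: FL=15 FR=23 RL=13 RR=13

duty β = stance ticks per leg = 17
FL: stance ticks = 17; W→S at t=9 → φ=15
FR: stance ticks = 17; W→S at t=1 → φ=23
RL: stance ticks = 17; W→S at t=11 → φ=13
RR: stance ticks = 17; W→S at t=11 → φ=13


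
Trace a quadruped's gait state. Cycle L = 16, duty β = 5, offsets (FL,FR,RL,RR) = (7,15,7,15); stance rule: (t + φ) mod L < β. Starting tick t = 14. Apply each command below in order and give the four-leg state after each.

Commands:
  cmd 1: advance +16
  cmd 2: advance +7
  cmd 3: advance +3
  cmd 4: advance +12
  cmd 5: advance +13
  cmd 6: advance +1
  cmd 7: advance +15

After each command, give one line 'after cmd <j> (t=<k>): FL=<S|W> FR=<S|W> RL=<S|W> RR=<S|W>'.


after cmd 1 (t=30): FL=W FR=W RL=W RR=W
after cmd 2 (t=37): FL=W FR=S RL=W RR=S
after cmd 3 (t=40): FL=W FR=W RL=W RR=W
after cmd 4 (t=52): FL=W FR=S RL=W RR=S
after cmd 5 (t=65): FL=W FR=S RL=W RR=S
after cmd 6 (t=66): FL=W FR=S RL=W RR=S
after cmd 7 (t=81): FL=W FR=S RL=W RR=S

start t=14: FL=W FR=W RL=W RR=W
cmd 1: advance +16 → t=30, phase=(5,13,5,13) → FL=W FR=W RL=W RR=W
cmd 2: advance +7 → t=37, phase=(12,4,12,4) → FL=W FR=S RL=W RR=S
cmd 3: advance +3 → t=40, phase=(15,7,15,7) → FL=W FR=W RL=W RR=W
cmd 4: advance +12 → t=52, phase=(11,3,11,3) → FL=W FR=S RL=W RR=S
cmd 5: advance +13 → t=65, phase=(8,0,8,0) → FL=W FR=S RL=W RR=S
cmd 6: advance +1 → t=66, phase=(9,1,9,1) → FL=W FR=S RL=W RR=S
cmd 7: advance +15 → t=81, phase=(8,0,8,0) → FL=W FR=S RL=W RR=S


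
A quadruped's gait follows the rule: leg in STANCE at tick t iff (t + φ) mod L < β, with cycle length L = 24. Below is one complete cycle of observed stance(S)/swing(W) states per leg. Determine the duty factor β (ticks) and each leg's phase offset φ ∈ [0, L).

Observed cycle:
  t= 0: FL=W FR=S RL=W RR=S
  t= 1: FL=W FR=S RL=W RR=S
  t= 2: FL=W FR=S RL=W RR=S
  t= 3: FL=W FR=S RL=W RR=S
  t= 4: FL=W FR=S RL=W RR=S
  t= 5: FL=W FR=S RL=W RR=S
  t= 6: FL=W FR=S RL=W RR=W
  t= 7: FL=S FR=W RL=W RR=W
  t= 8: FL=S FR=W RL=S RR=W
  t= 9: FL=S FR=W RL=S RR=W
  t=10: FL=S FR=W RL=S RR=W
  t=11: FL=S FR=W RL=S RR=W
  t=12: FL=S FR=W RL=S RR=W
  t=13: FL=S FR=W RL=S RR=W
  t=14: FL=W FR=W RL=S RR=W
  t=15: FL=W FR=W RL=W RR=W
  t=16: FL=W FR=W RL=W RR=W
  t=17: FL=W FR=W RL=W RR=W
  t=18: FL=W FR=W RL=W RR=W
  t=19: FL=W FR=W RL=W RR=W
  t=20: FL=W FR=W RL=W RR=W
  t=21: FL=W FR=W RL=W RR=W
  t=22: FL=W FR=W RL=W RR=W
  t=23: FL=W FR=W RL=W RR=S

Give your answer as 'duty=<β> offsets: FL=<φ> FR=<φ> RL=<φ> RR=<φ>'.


duty β = stance ticks per leg = 7
FL: stance ticks = 7; W→S at t=7 → φ=17
FR: stance ticks = 7; W→S at t=0 → φ=0
RL: stance ticks = 7; W→S at t=8 → φ=16
RR: stance ticks = 7; W→S at t=23 → φ=1

duty=7 offsets: FL=17 FR=0 RL=16 RR=1


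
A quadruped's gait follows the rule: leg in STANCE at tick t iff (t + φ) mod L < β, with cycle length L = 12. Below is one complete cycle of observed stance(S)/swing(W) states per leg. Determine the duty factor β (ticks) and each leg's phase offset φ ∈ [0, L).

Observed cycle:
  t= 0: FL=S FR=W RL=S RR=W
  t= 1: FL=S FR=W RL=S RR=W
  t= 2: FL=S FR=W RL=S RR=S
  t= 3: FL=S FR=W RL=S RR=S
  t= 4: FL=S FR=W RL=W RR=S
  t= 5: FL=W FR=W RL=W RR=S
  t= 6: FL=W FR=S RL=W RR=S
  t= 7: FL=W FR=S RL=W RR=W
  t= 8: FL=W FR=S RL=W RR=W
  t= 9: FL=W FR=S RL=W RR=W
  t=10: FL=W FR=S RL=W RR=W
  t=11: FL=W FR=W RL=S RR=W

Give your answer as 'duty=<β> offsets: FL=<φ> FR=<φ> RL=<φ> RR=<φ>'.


duty β = stance ticks per leg = 5
FL: stance ticks = 5; W→S at t=0 → φ=0
FR: stance ticks = 5; W→S at t=6 → φ=6
RL: stance ticks = 5; W→S at t=11 → φ=1
RR: stance ticks = 5; W→S at t=2 → φ=10

duty=5 offsets: FL=0 FR=6 RL=1 RR=10


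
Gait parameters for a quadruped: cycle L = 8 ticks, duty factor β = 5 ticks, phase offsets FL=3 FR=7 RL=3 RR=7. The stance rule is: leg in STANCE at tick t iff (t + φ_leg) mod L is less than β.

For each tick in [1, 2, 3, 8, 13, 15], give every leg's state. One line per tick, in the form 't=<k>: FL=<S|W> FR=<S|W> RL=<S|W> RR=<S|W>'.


t=1: FL=S FR=S RL=S RR=S
t=2: FL=W FR=S RL=W RR=S
t=3: FL=W FR=S RL=W RR=S
t=8: FL=S FR=W RL=S RR=W
t=13: FL=S FR=S RL=S RR=S
t=15: FL=S FR=W RL=S RR=W

t=1: phase=(4,0,4,0) vs β=5 → FL=S FR=S RL=S RR=S
t=2: phase=(5,1,5,1) vs β=5 → FL=W FR=S RL=W RR=S
t=3: phase=(6,2,6,2) vs β=5 → FL=W FR=S RL=W RR=S
t=8: phase=(3,7,3,7) vs β=5 → FL=S FR=W RL=S RR=W
t=13: phase=(0,4,0,4) vs β=5 → FL=S FR=S RL=S RR=S
t=15: phase=(2,6,2,6) vs β=5 → FL=S FR=W RL=S RR=W


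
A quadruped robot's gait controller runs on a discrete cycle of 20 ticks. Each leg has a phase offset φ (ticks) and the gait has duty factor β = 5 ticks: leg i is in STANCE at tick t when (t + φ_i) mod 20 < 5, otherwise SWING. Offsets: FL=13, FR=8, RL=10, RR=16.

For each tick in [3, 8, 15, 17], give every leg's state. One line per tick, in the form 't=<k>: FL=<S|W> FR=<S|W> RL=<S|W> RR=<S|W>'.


t=3: phase=(16,11,13,19) vs β=5 → FL=W FR=W RL=W RR=W
t=8: phase=(1,16,18,4) vs β=5 → FL=S FR=W RL=W RR=S
t=15: phase=(8,3,5,11) vs β=5 → FL=W FR=S RL=W RR=W
t=17: phase=(10,5,7,13) vs β=5 → FL=W FR=W RL=W RR=W

t=3: FL=W FR=W RL=W RR=W
t=8: FL=S FR=W RL=W RR=S
t=15: FL=W FR=S RL=W RR=W
t=17: FL=W FR=W RL=W RR=W


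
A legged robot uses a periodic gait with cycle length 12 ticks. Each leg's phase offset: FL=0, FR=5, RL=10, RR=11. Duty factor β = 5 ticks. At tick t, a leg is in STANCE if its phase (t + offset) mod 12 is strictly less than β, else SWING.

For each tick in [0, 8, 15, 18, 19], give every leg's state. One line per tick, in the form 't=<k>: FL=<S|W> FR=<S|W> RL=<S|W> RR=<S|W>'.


t=0: FL=S FR=W RL=W RR=W
t=8: FL=W FR=S RL=W RR=W
t=15: FL=S FR=W RL=S RR=S
t=18: FL=W FR=W RL=S RR=W
t=19: FL=W FR=S RL=W RR=W

t=0: phase=(0,5,10,11) vs β=5 → FL=S FR=W RL=W RR=W
t=8: phase=(8,1,6,7) vs β=5 → FL=W FR=S RL=W RR=W
t=15: phase=(3,8,1,2) vs β=5 → FL=S FR=W RL=S RR=S
t=18: phase=(6,11,4,5) vs β=5 → FL=W FR=W RL=S RR=W
t=19: phase=(7,0,5,6) vs β=5 → FL=W FR=S RL=W RR=W


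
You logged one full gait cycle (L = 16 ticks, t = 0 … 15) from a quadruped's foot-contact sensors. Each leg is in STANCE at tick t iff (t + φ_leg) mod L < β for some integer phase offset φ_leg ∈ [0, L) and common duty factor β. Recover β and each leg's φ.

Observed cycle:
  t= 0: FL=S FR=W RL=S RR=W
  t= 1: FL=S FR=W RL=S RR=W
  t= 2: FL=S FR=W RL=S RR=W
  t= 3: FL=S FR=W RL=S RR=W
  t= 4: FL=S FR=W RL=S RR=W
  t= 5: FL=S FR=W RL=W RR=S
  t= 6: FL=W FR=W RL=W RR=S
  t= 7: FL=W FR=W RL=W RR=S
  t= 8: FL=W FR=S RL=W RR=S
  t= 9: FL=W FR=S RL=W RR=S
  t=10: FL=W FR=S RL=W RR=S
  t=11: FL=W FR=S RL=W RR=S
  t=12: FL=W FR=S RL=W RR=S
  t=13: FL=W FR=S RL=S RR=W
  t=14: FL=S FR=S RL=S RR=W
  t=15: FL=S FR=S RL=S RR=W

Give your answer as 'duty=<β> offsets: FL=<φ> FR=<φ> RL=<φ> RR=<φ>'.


duty β = stance ticks per leg = 8
FL: stance ticks = 8; W→S at t=14 → φ=2
FR: stance ticks = 8; W→S at t=8 → φ=8
RL: stance ticks = 8; W→S at t=13 → φ=3
RR: stance ticks = 8; W→S at t=5 → φ=11

duty=8 offsets: FL=2 FR=8 RL=3 RR=11


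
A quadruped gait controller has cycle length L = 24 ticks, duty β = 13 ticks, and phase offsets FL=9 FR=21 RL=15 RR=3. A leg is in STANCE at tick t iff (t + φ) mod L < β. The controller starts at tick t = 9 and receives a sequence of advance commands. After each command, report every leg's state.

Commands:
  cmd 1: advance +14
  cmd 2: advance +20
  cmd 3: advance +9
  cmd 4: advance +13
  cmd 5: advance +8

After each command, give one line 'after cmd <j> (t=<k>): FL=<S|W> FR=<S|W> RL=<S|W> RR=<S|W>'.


start t=9: FL=W FR=S RL=S RR=S
cmd 1: advance +14 → t=23, phase=(8,20,14,2) → FL=S FR=W RL=W RR=S
cmd 2: advance +20 → t=43, phase=(4,16,10,22) → FL=S FR=W RL=S RR=W
cmd 3: advance +9 → t=52, phase=(13,1,19,7) → FL=W FR=S RL=W RR=S
cmd 4: advance +13 → t=65, phase=(2,14,8,20) → FL=S FR=W RL=S RR=W
cmd 5: advance +8 → t=73, phase=(10,22,16,4) → FL=S FR=W RL=W RR=S

after cmd 1 (t=23): FL=S FR=W RL=W RR=S
after cmd 2 (t=43): FL=S FR=W RL=S RR=W
after cmd 3 (t=52): FL=W FR=S RL=W RR=S
after cmd 4 (t=65): FL=S FR=W RL=S RR=W
after cmd 5 (t=73): FL=S FR=W RL=W RR=S


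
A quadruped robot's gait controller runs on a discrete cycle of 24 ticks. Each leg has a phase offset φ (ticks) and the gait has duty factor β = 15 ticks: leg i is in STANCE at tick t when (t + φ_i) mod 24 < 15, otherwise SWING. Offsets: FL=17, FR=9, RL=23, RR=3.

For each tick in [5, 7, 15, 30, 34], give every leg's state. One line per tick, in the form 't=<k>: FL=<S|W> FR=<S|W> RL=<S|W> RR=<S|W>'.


t=5: phase=(22,14,4,8) vs β=15 → FL=W FR=S RL=S RR=S
t=7: phase=(0,16,6,10) vs β=15 → FL=S FR=W RL=S RR=S
t=15: phase=(8,0,14,18) vs β=15 → FL=S FR=S RL=S RR=W
t=30: phase=(23,15,5,9) vs β=15 → FL=W FR=W RL=S RR=S
t=34: phase=(3,19,9,13) vs β=15 → FL=S FR=W RL=S RR=S

t=5: FL=W FR=S RL=S RR=S
t=7: FL=S FR=W RL=S RR=S
t=15: FL=S FR=S RL=S RR=W
t=30: FL=W FR=W RL=S RR=S
t=34: FL=S FR=W RL=S RR=S


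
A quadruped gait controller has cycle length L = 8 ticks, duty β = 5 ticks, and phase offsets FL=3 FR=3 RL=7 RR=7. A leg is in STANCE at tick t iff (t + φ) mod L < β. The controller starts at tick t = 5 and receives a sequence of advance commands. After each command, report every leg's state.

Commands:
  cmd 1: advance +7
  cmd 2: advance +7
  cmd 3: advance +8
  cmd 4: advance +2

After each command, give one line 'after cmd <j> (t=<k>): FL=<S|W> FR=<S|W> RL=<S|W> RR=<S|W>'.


after cmd 1 (t=12): FL=W FR=W RL=S RR=S
after cmd 2 (t=19): FL=W FR=W RL=S RR=S
after cmd 3 (t=27): FL=W FR=W RL=S RR=S
after cmd 4 (t=29): FL=S FR=S RL=S RR=S

start t=5: FL=S FR=S RL=S RR=S
cmd 1: advance +7 → t=12, phase=(7,7,3,3) → FL=W FR=W RL=S RR=S
cmd 2: advance +7 → t=19, phase=(6,6,2,2) → FL=W FR=W RL=S RR=S
cmd 3: advance +8 → t=27, phase=(6,6,2,2) → FL=W FR=W RL=S RR=S
cmd 4: advance +2 → t=29, phase=(0,0,4,4) → FL=S FR=S RL=S RR=S


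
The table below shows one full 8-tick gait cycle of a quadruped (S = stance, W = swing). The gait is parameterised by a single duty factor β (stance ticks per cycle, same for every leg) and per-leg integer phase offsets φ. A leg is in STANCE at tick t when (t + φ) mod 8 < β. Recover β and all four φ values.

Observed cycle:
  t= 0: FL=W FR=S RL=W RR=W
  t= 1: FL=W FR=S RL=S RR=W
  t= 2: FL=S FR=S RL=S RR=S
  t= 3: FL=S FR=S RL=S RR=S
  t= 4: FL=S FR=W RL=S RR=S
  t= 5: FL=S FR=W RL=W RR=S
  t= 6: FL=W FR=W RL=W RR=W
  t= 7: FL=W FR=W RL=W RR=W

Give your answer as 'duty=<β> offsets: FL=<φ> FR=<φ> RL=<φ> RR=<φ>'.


duty=4 offsets: FL=6 FR=0 RL=7 RR=6

duty β = stance ticks per leg = 4
FL: stance ticks = 4; W→S at t=2 → φ=6
FR: stance ticks = 4; W→S at t=0 → φ=0
RL: stance ticks = 4; W→S at t=1 → φ=7
RR: stance ticks = 4; W→S at t=2 → φ=6


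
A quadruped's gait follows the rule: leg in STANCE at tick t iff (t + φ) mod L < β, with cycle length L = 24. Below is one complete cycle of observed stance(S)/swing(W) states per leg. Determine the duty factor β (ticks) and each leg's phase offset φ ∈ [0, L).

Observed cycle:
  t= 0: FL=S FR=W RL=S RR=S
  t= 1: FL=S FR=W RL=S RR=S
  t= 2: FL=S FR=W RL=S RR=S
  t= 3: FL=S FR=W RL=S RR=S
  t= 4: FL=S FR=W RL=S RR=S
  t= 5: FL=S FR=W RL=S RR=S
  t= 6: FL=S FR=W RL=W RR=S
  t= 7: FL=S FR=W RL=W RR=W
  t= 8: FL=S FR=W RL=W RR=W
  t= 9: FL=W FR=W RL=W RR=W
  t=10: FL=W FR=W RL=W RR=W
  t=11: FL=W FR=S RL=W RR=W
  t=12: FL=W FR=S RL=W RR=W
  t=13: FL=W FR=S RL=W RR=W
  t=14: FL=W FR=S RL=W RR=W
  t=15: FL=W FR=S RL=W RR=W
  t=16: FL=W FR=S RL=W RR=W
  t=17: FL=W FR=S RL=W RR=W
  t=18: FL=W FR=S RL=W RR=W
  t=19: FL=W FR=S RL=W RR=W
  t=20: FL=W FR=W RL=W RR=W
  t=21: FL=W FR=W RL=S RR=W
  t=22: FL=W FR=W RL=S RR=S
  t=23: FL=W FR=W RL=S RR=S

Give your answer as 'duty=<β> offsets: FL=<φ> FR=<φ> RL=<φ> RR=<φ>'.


duty=9 offsets: FL=0 FR=13 RL=3 RR=2

duty β = stance ticks per leg = 9
FL: stance ticks = 9; W→S at t=0 → φ=0
FR: stance ticks = 9; W→S at t=11 → φ=13
RL: stance ticks = 9; W→S at t=21 → φ=3
RR: stance ticks = 9; W→S at t=22 → φ=2


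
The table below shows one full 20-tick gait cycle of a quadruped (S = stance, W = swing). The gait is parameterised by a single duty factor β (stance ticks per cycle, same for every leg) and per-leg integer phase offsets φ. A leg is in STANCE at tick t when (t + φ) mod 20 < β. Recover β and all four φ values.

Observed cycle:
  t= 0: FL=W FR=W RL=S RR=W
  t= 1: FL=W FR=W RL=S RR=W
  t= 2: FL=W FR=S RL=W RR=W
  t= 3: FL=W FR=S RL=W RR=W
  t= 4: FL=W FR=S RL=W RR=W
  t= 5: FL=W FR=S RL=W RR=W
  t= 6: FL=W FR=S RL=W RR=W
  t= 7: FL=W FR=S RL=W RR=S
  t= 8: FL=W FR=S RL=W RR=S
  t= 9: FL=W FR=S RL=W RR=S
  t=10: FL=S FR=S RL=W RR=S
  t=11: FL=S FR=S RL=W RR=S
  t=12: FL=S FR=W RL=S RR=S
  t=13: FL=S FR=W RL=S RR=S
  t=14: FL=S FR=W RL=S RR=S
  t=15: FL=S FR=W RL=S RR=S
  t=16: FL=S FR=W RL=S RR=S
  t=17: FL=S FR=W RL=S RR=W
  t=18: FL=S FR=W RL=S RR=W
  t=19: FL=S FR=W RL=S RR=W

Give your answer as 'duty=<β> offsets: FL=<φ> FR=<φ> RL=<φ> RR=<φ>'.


duty=10 offsets: FL=10 FR=18 RL=8 RR=13

duty β = stance ticks per leg = 10
FL: stance ticks = 10; W→S at t=10 → φ=10
FR: stance ticks = 10; W→S at t=2 → φ=18
RL: stance ticks = 10; W→S at t=12 → φ=8
RR: stance ticks = 10; W→S at t=7 → φ=13


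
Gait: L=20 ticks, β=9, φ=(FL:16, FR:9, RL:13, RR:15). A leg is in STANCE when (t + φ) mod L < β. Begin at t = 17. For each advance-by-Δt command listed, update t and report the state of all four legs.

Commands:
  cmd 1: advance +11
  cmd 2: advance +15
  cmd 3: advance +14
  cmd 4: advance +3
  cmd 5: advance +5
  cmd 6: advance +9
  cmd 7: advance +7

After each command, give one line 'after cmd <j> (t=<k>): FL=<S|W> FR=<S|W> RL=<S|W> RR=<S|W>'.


after cmd 1 (t=28): FL=S FR=W RL=S RR=S
after cmd 2 (t=43): FL=W FR=W RL=W RR=W
after cmd 3 (t=57): FL=W FR=S RL=W RR=W
after cmd 4 (t=60): FL=W FR=W RL=W RR=W
after cmd 5 (t=65): FL=S FR=W RL=W RR=S
after cmd 6 (t=74): FL=W FR=S RL=S RR=W
after cmd 7 (t=81): FL=W FR=W RL=W RR=W

start t=17: FL=W FR=S RL=W RR=W
cmd 1: advance +11 → t=28, phase=(4,17,1,3) → FL=S FR=W RL=S RR=S
cmd 2: advance +15 → t=43, phase=(19,12,16,18) → FL=W FR=W RL=W RR=W
cmd 3: advance +14 → t=57, phase=(13,6,10,12) → FL=W FR=S RL=W RR=W
cmd 4: advance +3 → t=60, phase=(16,9,13,15) → FL=W FR=W RL=W RR=W
cmd 5: advance +5 → t=65, phase=(1,14,18,0) → FL=S FR=W RL=W RR=S
cmd 6: advance +9 → t=74, phase=(10,3,7,9) → FL=W FR=S RL=S RR=W
cmd 7: advance +7 → t=81, phase=(17,10,14,16) → FL=W FR=W RL=W RR=W


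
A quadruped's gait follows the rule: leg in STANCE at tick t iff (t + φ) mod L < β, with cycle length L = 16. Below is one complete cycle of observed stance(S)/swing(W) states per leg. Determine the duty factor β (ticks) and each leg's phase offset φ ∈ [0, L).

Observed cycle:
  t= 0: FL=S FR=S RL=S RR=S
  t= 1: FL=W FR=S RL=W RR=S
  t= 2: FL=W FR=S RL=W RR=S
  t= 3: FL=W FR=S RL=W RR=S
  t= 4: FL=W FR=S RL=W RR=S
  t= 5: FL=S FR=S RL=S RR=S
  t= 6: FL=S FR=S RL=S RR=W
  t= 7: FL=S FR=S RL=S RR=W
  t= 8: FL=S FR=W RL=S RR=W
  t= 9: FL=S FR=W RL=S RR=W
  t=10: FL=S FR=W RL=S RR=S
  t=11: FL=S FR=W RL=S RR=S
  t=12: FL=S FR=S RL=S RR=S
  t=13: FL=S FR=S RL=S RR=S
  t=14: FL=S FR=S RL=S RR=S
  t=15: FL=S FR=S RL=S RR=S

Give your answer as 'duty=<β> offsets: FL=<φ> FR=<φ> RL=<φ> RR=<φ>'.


duty=12 offsets: FL=11 FR=4 RL=11 RR=6

duty β = stance ticks per leg = 12
FL: stance ticks = 12; W→S at t=5 → φ=11
FR: stance ticks = 12; W→S at t=12 → φ=4
RL: stance ticks = 12; W→S at t=5 → φ=11
RR: stance ticks = 12; W→S at t=10 → φ=6


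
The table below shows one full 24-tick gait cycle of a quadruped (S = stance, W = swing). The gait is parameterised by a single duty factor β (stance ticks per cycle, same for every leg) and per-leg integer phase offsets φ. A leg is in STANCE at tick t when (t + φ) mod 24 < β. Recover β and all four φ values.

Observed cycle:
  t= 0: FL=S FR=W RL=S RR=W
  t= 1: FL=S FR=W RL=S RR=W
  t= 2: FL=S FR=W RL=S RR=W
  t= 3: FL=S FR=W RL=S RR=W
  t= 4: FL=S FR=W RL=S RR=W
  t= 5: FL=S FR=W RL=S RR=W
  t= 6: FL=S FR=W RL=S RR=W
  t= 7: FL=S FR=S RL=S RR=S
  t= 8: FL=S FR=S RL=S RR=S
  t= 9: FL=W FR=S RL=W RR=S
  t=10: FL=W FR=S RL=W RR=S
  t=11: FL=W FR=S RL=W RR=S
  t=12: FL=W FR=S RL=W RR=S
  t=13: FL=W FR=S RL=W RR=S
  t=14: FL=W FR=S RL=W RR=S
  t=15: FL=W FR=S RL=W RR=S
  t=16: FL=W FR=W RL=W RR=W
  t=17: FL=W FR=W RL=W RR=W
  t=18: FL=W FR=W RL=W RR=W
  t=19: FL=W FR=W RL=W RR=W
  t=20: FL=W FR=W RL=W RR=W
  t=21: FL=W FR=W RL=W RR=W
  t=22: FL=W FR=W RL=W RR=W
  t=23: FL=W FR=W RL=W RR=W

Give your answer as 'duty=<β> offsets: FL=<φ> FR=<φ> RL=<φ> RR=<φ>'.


duty=9 offsets: FL=0 FR=17 RL=0 RR=17

duty β = stance ticks per leg = 9
FL: stance ticks = 9; W→S at t=0 → φ=0
FR: stance ticks = 9; W→S at t=7 → φ=17
RL: stance ticks = 9; W→S at t=0 → φ=0
RR: stance ticks = 9; W→S at t=7 → φ=17


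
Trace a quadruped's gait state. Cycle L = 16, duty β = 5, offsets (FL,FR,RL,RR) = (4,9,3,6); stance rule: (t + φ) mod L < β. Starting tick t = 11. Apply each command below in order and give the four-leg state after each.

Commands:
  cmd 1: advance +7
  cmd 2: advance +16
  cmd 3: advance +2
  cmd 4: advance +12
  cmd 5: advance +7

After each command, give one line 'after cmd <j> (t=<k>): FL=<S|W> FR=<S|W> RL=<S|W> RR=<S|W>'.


after cmd 1 (t=18): FL=W FR=W RL=W RR=W
after cmd 2 (t=34): FL=W FR=W RL=W RR=W
after cmd 3 (t=36): FL=W FR=W RL=W RR=W
after cmd 4 (t=48): FL=S FR=W RL=S RR=W
after cmd 5 (t=55): FL=W FR=S RL=W RR=W

start t=11: FL=W FR=S RL=W RR=S
cmd 1: advance +7 → t=18, phase=(6,11,5,8) → FL=W FR=W RL=W RR=W
cmd 2: advance +16 → t=34, phase=(6,11,5,8) → FL=W FR=W RL=W RR=W
cmd 3: advance +2 → t=36, phase=(8,13,7,10) → FL=W FR=W RL=W RR=W
cmd 4: advance +12 → t=48, phase=(4,9,3,6) → FL=S FR=W RL=S RR=W
cmd 5: advance +7 → t=55, phase=(11,0,10,13) → FL=W FR=S RL=W RR=W


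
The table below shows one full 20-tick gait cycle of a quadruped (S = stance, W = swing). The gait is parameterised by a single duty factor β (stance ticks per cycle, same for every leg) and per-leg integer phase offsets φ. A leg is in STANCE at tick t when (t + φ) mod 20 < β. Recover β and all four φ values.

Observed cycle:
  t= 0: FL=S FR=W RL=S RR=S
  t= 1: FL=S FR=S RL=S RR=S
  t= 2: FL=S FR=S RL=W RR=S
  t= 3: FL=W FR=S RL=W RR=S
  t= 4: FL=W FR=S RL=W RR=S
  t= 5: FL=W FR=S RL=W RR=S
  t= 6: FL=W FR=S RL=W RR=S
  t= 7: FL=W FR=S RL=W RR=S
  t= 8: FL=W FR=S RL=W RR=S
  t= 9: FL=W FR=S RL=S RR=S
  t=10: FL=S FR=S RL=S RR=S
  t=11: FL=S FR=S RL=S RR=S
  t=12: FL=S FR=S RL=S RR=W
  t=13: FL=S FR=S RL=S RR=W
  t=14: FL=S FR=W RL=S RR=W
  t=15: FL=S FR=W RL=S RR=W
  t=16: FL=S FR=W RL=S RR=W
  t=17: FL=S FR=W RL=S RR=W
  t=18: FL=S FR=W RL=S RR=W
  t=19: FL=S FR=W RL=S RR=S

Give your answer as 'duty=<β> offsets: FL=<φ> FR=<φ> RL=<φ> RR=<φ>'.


duty=13 offsets: FL=10 FR=19 RL=11 RR=1

duty β = stance ticks per leg = 13
FL: stance ticks = 13; W→S at t=10 → φ=10
FR: stance ticks = 13; W→S at t=1 → φ=19
RL: stance ticks = 13; W→S at t=9 → φ=11
RR: stance ticks = 13; W→S at t=19 → φ=1


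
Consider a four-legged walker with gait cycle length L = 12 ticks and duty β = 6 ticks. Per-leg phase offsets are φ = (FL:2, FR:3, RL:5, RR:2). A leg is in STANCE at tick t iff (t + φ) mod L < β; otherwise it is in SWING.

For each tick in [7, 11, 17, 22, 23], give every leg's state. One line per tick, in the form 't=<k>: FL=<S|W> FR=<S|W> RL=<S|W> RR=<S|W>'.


t=7: FL=W FR=W RL=S RR=W
t=11: FL=S FR=S RL=S RR=S
t=17: FL=W FR=W RL=W RR=W
t=22: FL=S FR=S RL=S RR=S
t=23: FL=S FR=S RL=S RR=S

t=7: phase=(9,10,0,9) vs β=6 → FL=W FR=W RL=S RR=W
t=11: phase=(1,2,4,1) vs β=6 → FL=S FR=S RL=S RR=S
t=17: phase=(7,8,10,7) vs β=6 → FL=W FR=W RL=W RR=W
t=22: phase=(0,1,3,0) vs β=6 → FL=S FR=S RL=S RR=S
t=23: phase=(1,2,4,1) vs β=6 → FL=S FR=S RL=S RR=S


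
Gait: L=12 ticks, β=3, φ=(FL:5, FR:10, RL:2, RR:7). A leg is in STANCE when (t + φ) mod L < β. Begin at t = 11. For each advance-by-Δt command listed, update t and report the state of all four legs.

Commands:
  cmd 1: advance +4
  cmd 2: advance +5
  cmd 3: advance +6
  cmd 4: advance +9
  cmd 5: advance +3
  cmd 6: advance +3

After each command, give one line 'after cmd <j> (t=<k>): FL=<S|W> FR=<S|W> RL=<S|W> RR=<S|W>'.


start t=11: FL=W FR=W RL=S RR=W
cmd 1: advance +4 → t=15, phase=(8,1,5,10) → FL=W FR=S RL=W RR=W
cmd 2: advance +5 → t=20, phase=(1,6,10,3) → FL=S FR=W RL=W RR=W
cmd 3: advance +6 → t=26, phase=(7,0,4,9) → FL=W FR=S RL=W RR=W
cmd 4: advance +9 → t=35, phase=(4,9,1,6) → FL=W FR=W RL=S RR=W
cmd 5: advance +3 → t=38, phase=(7,0,4,9) → FL=W FR=S RL=W RR=W
cmd 6: advance +3 → t=41, phase=(10,3,7,0) → FL=W FR=W RL=W RR=S

after cmd 1 (t=15): FL=W FR=S RL=W RR=W
after cmd 2 (t=20): FL=S FR=W RL=W RR=W
after cmd 3 (t=26): FL=W FR=S RL=W RR=W
after cmd 4 (t=35): FL=W FR=W RL=S RR=W
after cmd 5 (t=38): FL=W FR=S RL=W RR=W
after cmd 6 (t=41): FL=W FR=W RL=W RR=S


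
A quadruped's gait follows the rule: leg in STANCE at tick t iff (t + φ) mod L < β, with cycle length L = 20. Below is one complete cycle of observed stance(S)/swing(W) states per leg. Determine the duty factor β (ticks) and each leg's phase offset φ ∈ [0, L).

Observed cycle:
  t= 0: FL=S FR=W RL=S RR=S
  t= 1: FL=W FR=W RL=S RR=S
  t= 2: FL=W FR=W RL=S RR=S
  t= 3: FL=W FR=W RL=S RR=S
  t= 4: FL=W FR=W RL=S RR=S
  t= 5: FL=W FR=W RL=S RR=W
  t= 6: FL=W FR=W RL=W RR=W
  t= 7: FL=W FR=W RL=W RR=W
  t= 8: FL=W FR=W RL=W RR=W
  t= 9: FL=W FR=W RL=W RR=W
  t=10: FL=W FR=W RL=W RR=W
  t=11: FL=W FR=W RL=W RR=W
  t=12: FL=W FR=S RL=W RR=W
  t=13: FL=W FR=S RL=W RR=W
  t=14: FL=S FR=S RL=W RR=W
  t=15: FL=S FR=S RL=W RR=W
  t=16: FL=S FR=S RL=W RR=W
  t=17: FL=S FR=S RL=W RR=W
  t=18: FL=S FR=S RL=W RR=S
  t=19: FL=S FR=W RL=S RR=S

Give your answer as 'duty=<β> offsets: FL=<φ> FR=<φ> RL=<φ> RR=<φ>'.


duty=7 offsets: FL=6 FR=8 RL=1 RR=2

duty β = stance ticks per leg = 7
FL: stance ticks = 7; W→S at t=14 → φ=6
FR: stance ticks = 7; W→S at t=12 → φ=8
RL: stance ticks = 7; W→S at t=19 → φ=1
RR: stance ticks = 7; W→S at t=18 → φ=2


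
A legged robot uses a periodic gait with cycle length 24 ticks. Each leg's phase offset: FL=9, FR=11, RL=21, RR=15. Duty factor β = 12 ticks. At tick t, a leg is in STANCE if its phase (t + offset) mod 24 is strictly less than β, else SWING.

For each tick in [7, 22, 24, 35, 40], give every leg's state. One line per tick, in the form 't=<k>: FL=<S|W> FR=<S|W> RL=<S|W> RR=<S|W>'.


t=7: FL=W FR=W RL=S RR=W
t=22: FL=S FR=S RL=W RR=W
t=24: FL=S FR=S RL=W RR=W
t=35: FL=W FR=W RL=S RR=S
t=40: FL=S FR=S RL=W RR=S

t=7: phase=(16,18,4,22) vs β=12 → FL=W FR=W RL=S RR=W
t=22: phase=(7,9,19,13) vs β=12 → FL=S FR=S RL=W RR=W
t=24: phase=(9,11,21,15) vs β=12 → FL=S FR=S RL=W RR=W
t=35: phase=(20,22,8,2) vs β=12 → FL=W FR=W RL=S RR=S
t=40: phase=(1,3,13,7) vs β=12 → FL=S FR=S RL=W RR=S


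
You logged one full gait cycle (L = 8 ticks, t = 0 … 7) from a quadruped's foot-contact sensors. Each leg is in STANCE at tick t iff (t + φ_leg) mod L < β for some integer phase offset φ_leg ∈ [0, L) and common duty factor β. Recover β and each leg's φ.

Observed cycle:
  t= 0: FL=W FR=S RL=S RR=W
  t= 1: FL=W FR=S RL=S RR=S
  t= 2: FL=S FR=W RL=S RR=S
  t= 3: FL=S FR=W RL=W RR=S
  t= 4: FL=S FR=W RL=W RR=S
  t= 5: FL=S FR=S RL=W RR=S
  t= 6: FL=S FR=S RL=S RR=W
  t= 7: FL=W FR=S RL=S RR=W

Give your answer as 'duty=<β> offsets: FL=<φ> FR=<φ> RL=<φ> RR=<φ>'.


duty=5 offsets: FL=6 FR=3 RL=2 RR=7

duty β = stance ticks per leg = 5
FL: stance ticks = 5; W→S at t=2 → φ=6
FR: stance ticks = 5; W→S at t=5 → φ=3
RL: stance ticks = 5; W→S at t=6 → φ=2
RR: stance ticks = 5; W→S at t=1 → φ=7


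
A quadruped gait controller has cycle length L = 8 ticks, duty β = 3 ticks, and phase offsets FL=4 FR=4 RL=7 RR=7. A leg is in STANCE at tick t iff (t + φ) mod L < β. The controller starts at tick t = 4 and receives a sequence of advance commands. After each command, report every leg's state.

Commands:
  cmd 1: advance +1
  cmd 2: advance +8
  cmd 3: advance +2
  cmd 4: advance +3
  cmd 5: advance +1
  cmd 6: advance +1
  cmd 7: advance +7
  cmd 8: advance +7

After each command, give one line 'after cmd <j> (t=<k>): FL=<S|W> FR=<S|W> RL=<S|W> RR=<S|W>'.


after cmd 1 (t=5): FL=S FR=S RL=W RR=W
after cmd 2 (t=13): FL=S FR=S RL=W RR=W
after cmd 3 (t=15): FL=W FR=W RL=W RR=W
after cmd 4 (t=18): FL=W FR=W RL=S RR=S
after cmd 5 (t=19): FL=W FR=W RL=S RR=S
after cmd 6 (t=20): FL=S FR=S RL=W RR=W
after cmd 7 (t=27): FL=W FR=W RL=S RR=S
after cmd 8 (t=34): FL=W FR=W RL=S RR=S

start t=4: FL=S FR=S RL=W RR=W
cmd 1: advance +1 → t=5, phase=(1,1,4,4) → FL=S FR=S RL=W RR=W
cmd 2: advance +8 → t=13, phase=(1,1,4,4) → FL=S FR=S RL=W RR=W
cmd 3: advance +2 → t=15, phase=(3,3,6,6) → FL=W FR=W RL=W RR=W
cmd 4: advance +3 → t=18, phase=(6,6,1,1) → FL=W FR=W RL=S RR=S
cmd 5: advance +1 → t=19, phase=(7,7,2,2) → FL=W FR=W RL=S RR=S
cmd 6: advance +1 → t=20, phase=(0,0,3,3) → FL=S FR=S RL=W RR=W
cmd 7: advance +7 → t=27, phase=(7,7,2,2) → FL=W FR=W RL=S RR=S
cmd 8: advance +7 → t=34, phase=(6,6,1,1) → FL=W FR=W RL=S RR=S


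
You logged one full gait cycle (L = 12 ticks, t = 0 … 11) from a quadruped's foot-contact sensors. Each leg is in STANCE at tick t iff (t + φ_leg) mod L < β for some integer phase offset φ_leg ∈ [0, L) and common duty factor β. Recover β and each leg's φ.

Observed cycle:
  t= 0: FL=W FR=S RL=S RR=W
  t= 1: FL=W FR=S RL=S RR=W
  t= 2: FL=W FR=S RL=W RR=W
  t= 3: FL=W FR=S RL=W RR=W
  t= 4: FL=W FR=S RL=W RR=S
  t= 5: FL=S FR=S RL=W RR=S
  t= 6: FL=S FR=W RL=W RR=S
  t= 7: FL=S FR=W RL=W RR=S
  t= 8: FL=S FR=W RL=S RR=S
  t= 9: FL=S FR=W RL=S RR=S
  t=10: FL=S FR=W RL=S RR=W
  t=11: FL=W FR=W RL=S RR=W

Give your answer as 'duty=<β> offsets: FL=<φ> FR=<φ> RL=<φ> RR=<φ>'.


duty=6 offsets: FL=7 FR=0 RL=4 RR=8

duty β = stance ticks per leg = 6
FL: stance ticks = 6; W→S at t=5 → φ=7
FR: stance ticks = 6; W→S at t=0 → φ=0
RL: stance ticks = 6; W→S at t=8 → φ=4
RR: stance ticks = 6; W→S at t=4 → φ=8


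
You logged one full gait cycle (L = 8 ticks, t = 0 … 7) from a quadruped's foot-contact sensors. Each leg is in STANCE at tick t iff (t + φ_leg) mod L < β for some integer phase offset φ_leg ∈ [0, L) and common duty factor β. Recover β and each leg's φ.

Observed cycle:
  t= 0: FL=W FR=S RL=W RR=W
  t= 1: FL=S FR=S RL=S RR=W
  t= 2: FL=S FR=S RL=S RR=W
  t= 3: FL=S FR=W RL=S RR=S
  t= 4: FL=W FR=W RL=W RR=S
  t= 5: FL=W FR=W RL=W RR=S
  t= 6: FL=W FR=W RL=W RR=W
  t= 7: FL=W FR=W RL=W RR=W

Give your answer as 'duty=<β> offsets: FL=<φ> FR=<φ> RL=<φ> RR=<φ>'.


duty β = stance ticks per leg = 3
FL: stance ticks = 3; W→S at t=1 → φ=7
FR: stance ticks = 3; W→S at t=0 → φ=0
RL: stance ticks = 3; W→S at t=1 → φ=7
RR: stance ticks = 3; W→S at t=3 → φ=5

duty=3 offsets: FL=7 FR=0 RL=7 RR=5


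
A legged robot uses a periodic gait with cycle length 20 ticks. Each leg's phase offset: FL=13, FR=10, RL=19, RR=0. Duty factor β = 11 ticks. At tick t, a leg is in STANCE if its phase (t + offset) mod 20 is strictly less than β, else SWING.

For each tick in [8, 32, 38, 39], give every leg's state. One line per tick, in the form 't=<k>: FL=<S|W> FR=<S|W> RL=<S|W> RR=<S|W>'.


t=8: phase=(1,18,7,8) vs β=11 → FL=S FR=W RL=S RR=S
t=32: phase=(5,2,11,12) vs β=11 → FL=S FR=S RL=W RR=W
t=38: phase=(11,8,17,18) vs β=11 → FL=W FR=S RL=W RR=W
t=39: phase=(12,9,18,19) vs β=11 → FL=W FR=S RL=W RR=W

t=8: FL=S FR=W RL=S RR=S
t=32: FL=S FR=S RL=W RR=W
t=38: FL=W FR=S RL=W RR=W
t=39: FL=W FR=S RL=W RR=W


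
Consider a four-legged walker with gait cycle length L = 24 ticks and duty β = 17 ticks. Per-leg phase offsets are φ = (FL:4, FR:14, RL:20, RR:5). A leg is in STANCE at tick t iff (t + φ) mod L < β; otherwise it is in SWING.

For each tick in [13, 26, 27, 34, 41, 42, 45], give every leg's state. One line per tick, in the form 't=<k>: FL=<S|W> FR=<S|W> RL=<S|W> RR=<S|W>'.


t=13: phase=(17,3,9,18) vs β=17 → FL=W FR=S RL=S RR=W
t=26: phase=(6,16,22,7) vs β=17 → FL=S FR=S RL=W RR=S
t=27: phase=(7,17,23,8) vs β=17 → FL=S FR=W RL=W RR=S
t=34: phase=(14,0,6,15) vs β=17 → FL=S FR=S RL=S RR=S
t=41: phase=(21,7,13,22) vs β=17 → FL=W FR=S RL=S RR=W
t=42: phase=(22,8,14,23) vs β=17 → FL=W FR=S RL=S RR=W
t=45: phase=(1,11,17,2) vs β=17 → FL=S FR=S RL=W RR=S

t=13: FL=W FR=S RL=S RR=W
t=26: FL=S FR=S RL=W RR=S
t=27: FL=S FR=W RL=W RR=S
t=34: FL=S FR=S RL=S RR=S
t=41: FL=W FR=S RL=S RR=W
t=42: FL=W FR=S RL=S RR=W
t=45: FL=S FR=S RL=W RR=S


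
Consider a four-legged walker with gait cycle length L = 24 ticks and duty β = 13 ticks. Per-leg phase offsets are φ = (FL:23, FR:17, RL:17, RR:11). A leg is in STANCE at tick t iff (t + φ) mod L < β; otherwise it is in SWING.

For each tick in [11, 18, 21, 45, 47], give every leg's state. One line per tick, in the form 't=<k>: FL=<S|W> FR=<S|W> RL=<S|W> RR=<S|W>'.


t=11: phase=(10,4,4,22) vs β=13 → FL=S FR=S RL=S RR=W
t=18: phase=(17,11,11,5) vs β=13 → FL=W FR=S RL=S RR=S
t=21: phase=(20,14,14,8) vs β=13 → FL=W FR=W RL=W RR=S
t=45: phase=(20,14,14,8) vs β=13 → FL=W FR=W RL=W RR=S
t=47: phase=(22,16,16,10) vs β=13 → FL=W FR=W RL=W RR=S

t=11: FL=S FR=S RL=S RR=W
t=18: FL=W FR=S RL=S RR=S
t=21: FL=W FR=W RL=W RR=S
t=45: FL=W FR=W RL=W RR=S
t=47: FL=W FR=W RL=W RR=S


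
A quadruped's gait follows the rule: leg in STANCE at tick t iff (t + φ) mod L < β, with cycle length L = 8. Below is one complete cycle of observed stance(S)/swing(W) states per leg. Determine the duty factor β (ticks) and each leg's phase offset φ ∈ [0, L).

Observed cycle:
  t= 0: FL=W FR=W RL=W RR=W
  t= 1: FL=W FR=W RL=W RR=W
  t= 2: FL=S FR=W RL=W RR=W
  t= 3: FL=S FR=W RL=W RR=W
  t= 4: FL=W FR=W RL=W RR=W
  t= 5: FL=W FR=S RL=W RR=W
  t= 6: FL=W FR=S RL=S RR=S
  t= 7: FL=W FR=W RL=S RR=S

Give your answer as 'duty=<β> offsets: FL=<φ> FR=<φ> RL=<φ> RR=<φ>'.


duty=2 offsets: FL=6 FR=3 RL=2 RR=2

duty β = stance ticks per leg = 2
FL: stance ticks = 2; W→S at t=2 → φ=6
FR: stance ticks = 2; W→S at t=5 → φ=3
RL: stance ticks = 2; W→S at t=6 → φ=2
RR: stance ticks = 2; W→S at t=6 → φ=2


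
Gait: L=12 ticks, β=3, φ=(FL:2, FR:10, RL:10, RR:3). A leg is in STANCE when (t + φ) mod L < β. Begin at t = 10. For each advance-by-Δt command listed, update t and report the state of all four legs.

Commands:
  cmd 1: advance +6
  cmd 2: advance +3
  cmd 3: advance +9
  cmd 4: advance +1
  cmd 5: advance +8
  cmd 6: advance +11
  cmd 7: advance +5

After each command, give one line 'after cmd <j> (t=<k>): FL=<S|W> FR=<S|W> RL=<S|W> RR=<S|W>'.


after cmd 1 (t=16): FL=W FR=S RL=S RR=W
after cmd 2 (t=19): FL=W FR=W RL=W RR=W
after cmd 3 (t=28): FL=W FR=S RL=S RR=W
after cmd 4 (t=29): FL=W FR=W RL=W RR=W
after cmd 5 (t=37): FL=W FR=W RL=W RR=W
after cmd 6 (t=48): FL=S FR=W RL=W RR=W
after cmd 7 (t=53): FL=W FR=W RL=W RR=W

start t=10: FL=S FR=W RL=W RR=S
cmd 1: advance +6 → t=16, phase=(6,2,2,7) → FL=W FR=S RL=S RR=W
cmd 2: advance +3 → t=19, phase=(9,5,5,10) → FL=W FR=W RL=W RR=W
cmd 3: advance +9 → t=28, phase=(6,2,2,7) → FL=W FR=S RL=S RR=W
cmd 4: advance +1 → t=29, phase=(7,3,3,8) → FL=W FR=W RL=W RR=W
cmd 5: advance +8 → t=37, phase=(3,11,11,4) → FL=W FR=W RL=W RR=W
cmd 6: advance +11 → t=48, phase=(2,10,10,3) → FL=S FR=W RL=W RR=W
cmd 7: advance +5 → t=53, phase=(7,3,3,8) → FL=W FR=W RL=W RR=W


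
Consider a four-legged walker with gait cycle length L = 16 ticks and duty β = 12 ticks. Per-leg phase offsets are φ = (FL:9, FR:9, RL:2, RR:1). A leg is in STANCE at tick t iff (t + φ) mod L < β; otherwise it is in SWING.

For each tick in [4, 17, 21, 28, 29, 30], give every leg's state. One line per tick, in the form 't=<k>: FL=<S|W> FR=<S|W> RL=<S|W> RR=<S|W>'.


t=4: phase=(13,13,6,5) vs β=12 → FL=W FR=W RL=S RR=S
t=17: phase=(10,10,3,2) vs β=12 → FL=S FR=S RL=S RR=S
t=21: phase=(14,14,7,6) vs β=12 → FL=W FR=W RL=S RR=S
t=28: phase=(5,5,14,13) vs β=12 → FL=S FR=S RL=W RR=W
t=29: phase=(6,6,15,14) vs β=12 → FL=S FR=S RL=W RR=W
t=30: phase=(7,7,0,15) vs β=12 → FL=S FR=S RL=S RR=W

t=4: FL=W FR=W RL=S RR=S
t=17: FL=S FR=S RL=S RR=S
t=21: FL=W FR=W RL=S RR=S
t=28: FL=S FR=S RL=W RR=W
t=29: FL=S FR=S RL=W RR=W
t=30: FL=S FR=S RL=S RR=W


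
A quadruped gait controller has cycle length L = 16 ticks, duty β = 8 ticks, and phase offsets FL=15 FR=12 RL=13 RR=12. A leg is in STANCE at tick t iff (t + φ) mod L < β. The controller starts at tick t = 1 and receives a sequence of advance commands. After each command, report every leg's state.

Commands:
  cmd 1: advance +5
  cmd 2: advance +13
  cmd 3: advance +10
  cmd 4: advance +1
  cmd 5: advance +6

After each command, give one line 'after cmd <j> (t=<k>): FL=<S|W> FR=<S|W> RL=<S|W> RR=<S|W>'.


after cmd 1 (t=6): FL=S FR=S RL=S RR=S
after cmd 2 (t=19): FL=S FR=W RL=S RR=W
after cmd 3 (t=29): FL=W FR=W RL=W RR=W
after cmd 4 (t=30): FL=W FR=W RL=W RR=W
after cmd 5 (t=36): FL=S FR=S RL=S RR=S

start t=1: FL=S FR=W RL=W RR=W
cmd 1: advance +5 → t=6, phase=(5,2,3,2) → FL=S FR=S RL=S RR=S
cmd 2: advance +13 → t=19, phase=(2,15,0,15) → FL=S FR=W RL=S RR=W
cmd 3: advance +10 → t=29, phase=(12,9,10,9) → FL=W FR=W RL=W RR=W
cmd 4: advance +1 → t=30, phase=(13,10,11,10) → FL=W FR=W RL=W RR=W
cmd 5: advance +6 → t=36, phase=(3,0,1,0) → FL=S FR=S RL=S RR=S


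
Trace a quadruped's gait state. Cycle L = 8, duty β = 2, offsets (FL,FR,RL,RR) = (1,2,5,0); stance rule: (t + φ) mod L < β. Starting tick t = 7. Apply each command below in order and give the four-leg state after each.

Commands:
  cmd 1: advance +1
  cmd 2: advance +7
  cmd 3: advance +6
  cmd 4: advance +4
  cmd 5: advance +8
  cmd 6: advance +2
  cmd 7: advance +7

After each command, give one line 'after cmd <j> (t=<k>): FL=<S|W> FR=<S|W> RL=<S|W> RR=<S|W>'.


start t=7: FL=S FR=S RL=W RR=W
cmd 1: advance +1 → t=8, phase=(1,2,5,0) → FL=S FR=W RL=W RR=S
cmd 2: advance +7 → t=15, phase=(0,1,4,7) → FL=S FR=S RL=W RR=W
cmd 3: advance +6 → t=21, phase=(6,7,2,5) → FL=W FR=W RL=W RR=W
cmd 4: advance +4 → t=25, phase=(2,3,6,1) → FL=W FR=W RL=W RR=S
cmd 5: advance +8 → t=33, phase=(2,3,6,1) → FL=W FR=W RL=W RR=S
cmd 6: advance +2 → t=35, phase=(4,5,0,3) → FL=W FR=W RL=S RR=W
cmd 7: advance +7 → t=42, phase=(3,4,7,2) → FL=W FR=W RL=W RR=W

after cmd 1 (t=8): FL=S FR=W RL=W RR=S
after cmd 2 (t=15): FL=S FR=S RL=W RR=W
after cmd 3 (t=21): FL=W FR=W RL=W RR=W
after cmd 4 (t=25): FL=W FR=W RL=W RR=S
after cmd 5 (t=33): FL=W FR=W RL=W RR=S
after cmd 6 (t=35): FL=W FR=W RL=S RR=W
after cmd 7 (t=42): FL=W FR=W RL=W RR=W


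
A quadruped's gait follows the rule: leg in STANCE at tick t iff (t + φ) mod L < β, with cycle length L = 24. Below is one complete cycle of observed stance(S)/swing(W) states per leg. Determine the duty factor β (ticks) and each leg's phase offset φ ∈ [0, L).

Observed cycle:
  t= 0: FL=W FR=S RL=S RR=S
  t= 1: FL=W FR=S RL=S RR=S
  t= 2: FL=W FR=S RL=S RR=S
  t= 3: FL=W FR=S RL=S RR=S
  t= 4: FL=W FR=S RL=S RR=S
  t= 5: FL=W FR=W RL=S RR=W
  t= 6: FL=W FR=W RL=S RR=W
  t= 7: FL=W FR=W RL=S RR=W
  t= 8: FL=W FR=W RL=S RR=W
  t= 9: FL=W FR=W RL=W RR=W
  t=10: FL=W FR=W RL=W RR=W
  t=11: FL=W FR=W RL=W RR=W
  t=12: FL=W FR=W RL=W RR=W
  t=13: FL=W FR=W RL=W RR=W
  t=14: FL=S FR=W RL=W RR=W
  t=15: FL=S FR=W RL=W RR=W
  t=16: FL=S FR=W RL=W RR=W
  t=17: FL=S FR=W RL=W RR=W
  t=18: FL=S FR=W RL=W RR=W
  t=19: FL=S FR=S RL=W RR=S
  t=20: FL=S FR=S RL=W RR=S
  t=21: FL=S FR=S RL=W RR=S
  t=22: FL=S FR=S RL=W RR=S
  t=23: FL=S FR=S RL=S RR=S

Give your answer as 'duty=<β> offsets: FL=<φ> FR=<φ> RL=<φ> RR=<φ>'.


duty=10 offsets: FL=10 FR=5 RL=1 RR=5

duty β = stance ticks per leg = 10
FL: stance ticks = 10; W→S at t=14 → φ=10
FR: stance ticks = 10; W→S at t=19 → φ=5
RL: stance ticks = 10; W→S at t=23 → φ=1
RR: stance ticks = 10; W→S at t=19 → φ=5


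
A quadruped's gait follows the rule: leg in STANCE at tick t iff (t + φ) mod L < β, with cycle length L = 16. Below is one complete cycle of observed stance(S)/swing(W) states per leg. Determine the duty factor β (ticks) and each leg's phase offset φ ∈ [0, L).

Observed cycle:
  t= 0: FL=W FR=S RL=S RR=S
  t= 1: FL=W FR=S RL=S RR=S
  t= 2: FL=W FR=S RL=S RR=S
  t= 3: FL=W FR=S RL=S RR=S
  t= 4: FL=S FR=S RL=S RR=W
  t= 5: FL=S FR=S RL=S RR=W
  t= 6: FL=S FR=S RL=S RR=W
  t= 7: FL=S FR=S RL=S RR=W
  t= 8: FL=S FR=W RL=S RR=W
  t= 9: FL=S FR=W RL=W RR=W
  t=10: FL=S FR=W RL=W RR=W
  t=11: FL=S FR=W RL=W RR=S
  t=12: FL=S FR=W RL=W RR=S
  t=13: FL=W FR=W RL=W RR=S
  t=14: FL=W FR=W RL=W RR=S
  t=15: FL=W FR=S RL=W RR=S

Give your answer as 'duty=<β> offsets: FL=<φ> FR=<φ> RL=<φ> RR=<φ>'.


duty β = stance ticks per leg = 9
FL: stance ticks = 9; W→S at t=4 → φ=12
FR: stance ticks = 9; W→S at t=15 → φ=1
RL: stance ticks = 9; W→S at t=0 → φ=0
RR: stance ticks = 9; W→S at t=11 → φ=5

duty=9 offsets: FL=12 FR=1 RL=0 RR=5
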